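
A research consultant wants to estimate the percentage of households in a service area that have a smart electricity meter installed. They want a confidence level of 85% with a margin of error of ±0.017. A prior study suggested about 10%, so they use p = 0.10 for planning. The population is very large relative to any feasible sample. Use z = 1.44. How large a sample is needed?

646

With p = 0.10, p(1−p) = 0.0900.
n = z²·p(1−p)/E² = 1.44² × 0.0900 / 0.017² = 2.0736 × 0.0900 / 0.000289 ≈ 645.76.
Rounding up gives n = 646.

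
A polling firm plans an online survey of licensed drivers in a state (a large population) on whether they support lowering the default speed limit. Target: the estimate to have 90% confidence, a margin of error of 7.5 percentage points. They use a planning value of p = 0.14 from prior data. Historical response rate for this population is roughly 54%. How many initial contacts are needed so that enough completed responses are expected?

For 90% confidence, z = 1.645.
Completed interviews needed: n₀ = 1.645² × 0.1204 / 0.075² ≈ 57.92 → 58.
At a 54% response rate, contacts needed = 58 / 0.54 ≈ 107.41 → 108.

108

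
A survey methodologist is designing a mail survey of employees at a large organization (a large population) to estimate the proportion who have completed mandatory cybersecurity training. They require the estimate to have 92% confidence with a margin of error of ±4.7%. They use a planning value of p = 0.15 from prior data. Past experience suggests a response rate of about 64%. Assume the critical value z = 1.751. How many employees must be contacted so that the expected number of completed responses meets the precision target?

277

Completed interviews needed: n₀ = 1.751² × 0.1275 / 0.047² ≈ 176.96 → 177.
At a 64% response rate, contacts needed = 177 / 0.64 ≈ 276.56 → 277.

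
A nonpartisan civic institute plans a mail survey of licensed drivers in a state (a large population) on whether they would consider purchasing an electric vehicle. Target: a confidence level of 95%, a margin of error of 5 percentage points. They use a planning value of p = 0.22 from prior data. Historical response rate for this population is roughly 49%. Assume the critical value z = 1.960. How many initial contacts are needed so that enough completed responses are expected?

539

Completed interviews needed: n₀ = 1.960² × 0.1716 / 0.050² ≈ 263.69 → 264.
At a 49% response rate, contacts needed = 264 / 0.49 ≈ 538.78 → 539.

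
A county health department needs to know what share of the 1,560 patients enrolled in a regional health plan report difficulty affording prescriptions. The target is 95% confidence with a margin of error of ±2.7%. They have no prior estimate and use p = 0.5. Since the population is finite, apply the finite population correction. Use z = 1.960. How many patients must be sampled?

Unadjusted: n₀ = 1.960² × 0.50 × 0.50 / 0.027² ≈ 1317.42, so n₀ = 1318.
Finite population correction with N = 1,560: n = n₀ / (1 + (n₀−1)/N) = 1318 / (1 + 1317/1560) = 1318 / 1.8442 ≈ 714.66.
Rounding up, n = 715.

715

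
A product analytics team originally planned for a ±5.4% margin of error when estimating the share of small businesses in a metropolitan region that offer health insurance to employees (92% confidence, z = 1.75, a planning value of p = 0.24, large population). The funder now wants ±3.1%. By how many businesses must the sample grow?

390

At ±5.4%: n = 1.75² × 0.1824 / 0.054² ≈ 191.56 → 192.
At ±3.1%: n = 1.75² × 0.1824 / 0.031² ≈ 581.27 → 582.
Additional respondents: 582 − 192 = 390.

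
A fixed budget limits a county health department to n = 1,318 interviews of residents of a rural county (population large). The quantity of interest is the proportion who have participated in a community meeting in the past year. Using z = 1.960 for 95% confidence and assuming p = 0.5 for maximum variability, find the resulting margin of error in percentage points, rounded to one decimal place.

2.7

SE(p̂) = √[p(1−p)/n] = √[0.2500/1318] = 0.01377.
E = z × SE = 1.960 × 0.01377 = 0.02699, or 2.7 percentage points.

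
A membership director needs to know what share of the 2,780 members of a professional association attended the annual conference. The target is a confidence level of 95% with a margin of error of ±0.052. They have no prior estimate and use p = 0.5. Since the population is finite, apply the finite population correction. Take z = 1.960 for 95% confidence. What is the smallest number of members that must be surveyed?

Unadjusted: n₀ = 1.960² × 0.50 × 0.50 / 0.052² ≈ 355.18, so n₀ = 356.
Finite population correction with N = 2,780: n = n₀ / (1 + (n₀−1)/N) = 356 / (1 + 355/2780) = 356 / 1.1277 ≈ 315.69.
Rounding up, n = 316.

316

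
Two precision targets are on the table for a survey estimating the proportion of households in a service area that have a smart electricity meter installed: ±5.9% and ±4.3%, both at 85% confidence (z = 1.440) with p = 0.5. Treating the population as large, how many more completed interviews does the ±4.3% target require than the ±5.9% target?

132

At ±5.9%: n = 1.440² × 0.2500 / 0.059² ≈ 148.92 → 149.
At ±4.3%: n = 1.440² × 0.2500 / 0.043² ≈ 280.37 → 281.
Additional respondents: 281 − 149 = 132.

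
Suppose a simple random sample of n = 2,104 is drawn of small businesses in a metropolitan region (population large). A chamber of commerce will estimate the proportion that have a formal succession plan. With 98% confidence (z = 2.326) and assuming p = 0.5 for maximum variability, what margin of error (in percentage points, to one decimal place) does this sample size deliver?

2.5

SE(p̂) = √[p(1−p)/n] = √[0.2500/2104] = 0.01090.
E = z × SE = 2.326 × 0.01090 = 0.02535, or 2.5 percentage points.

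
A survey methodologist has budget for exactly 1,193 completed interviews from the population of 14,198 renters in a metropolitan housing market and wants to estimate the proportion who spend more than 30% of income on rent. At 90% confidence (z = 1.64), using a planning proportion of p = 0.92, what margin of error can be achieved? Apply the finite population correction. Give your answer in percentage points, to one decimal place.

1.2

Finite-population factor: (N−n)/(N−1) = (14198−1193)/(14198−1) = 0.9160.
SE(p̂) = √[p(1−p)/n · (N−n)/(N−1)] = √[0.0736/1193 × 0.9160] = 0.00752.
E = z × SE = 1.64 × 0.00752 = 0.01233 ≈ 1.2 percentage points.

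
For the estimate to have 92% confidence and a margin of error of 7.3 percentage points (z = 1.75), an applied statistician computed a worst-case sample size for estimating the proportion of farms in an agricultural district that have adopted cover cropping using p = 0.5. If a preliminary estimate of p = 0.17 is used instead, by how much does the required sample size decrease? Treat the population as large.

62

Conservative (p = 0.5): n = 1.75² × 0.25 / 0.073² ≈ 143.67 → 144.
Using p = 0.17: p(1−p) = 0.1411, so n = 1.75² × 0.1411 / 0.073² ≈ 81.09 → 82.
Reduction: 144 − 82 = 62.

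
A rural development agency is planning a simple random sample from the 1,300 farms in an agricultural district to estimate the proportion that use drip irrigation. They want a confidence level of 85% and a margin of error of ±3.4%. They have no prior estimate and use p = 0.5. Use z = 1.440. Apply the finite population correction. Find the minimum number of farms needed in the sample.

Unadjusted: n₀ = 1.440² × 0.50 × 0.50 / 0.034² ≈ 448.44, so n₀ = 449.
Finite population correction with N = 1,300: n = n₀ / (1 + (n₀−1)/N) = 449 / (1 + 448/1300) = 449 / 1.3446 ≈ 333.92.
Rounding up, n = 334.

334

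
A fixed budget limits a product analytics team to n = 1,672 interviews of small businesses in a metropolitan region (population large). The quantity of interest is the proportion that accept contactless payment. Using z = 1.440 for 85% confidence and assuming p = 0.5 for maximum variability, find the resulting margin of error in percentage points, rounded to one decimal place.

1.8

SE(p̂) = √[p(1−p)/n] = √[0.2500/1672] = 0.01223.
E = z × SE = 1.440 × 0.01223 = 0.01761, or 1.8 percentage points.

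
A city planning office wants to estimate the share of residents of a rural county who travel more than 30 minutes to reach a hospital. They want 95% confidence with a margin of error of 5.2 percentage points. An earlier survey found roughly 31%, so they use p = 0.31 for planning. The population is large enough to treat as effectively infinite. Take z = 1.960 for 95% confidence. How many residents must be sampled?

304

With p = 0.31, p(1−p) = 0.2139.
n = z²·p(1−p)/E² = 1.960² × 0.2139 / 0.052² = 3.8416 × 0.2139 / 0.002704 ≈ 303.89.
Rounding up gives n = 304.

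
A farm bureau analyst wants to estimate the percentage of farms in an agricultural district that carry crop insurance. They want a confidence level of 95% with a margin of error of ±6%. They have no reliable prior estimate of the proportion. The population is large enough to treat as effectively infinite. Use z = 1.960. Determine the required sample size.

267

With no prior estimate, use p = 0.5, giving p(1−p) = 0.25.
n = z²·p(1−p)/E² = 1.960² × 0.2500 / 0.060² = 3.8416 × 0.2500 / 0.003600 ≈ 266.78.
Rounding up gives n = 267.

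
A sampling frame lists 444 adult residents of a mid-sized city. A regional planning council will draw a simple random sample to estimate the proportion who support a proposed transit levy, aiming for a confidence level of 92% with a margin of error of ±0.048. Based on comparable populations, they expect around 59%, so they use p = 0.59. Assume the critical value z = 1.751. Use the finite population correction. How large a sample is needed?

Unadjusted: n₀ = 1.751² × 0.59 × 0.41 / 0.048² ≈ 321.90, so n₀ = 322.
Finite population correction with N = 444: n = n₀ / (1 + (n₀−1)/N) = 322 / (1 + 321/444) = 322 / 1.7230 ≈ 186.89.
Rounding up, n = 187.

187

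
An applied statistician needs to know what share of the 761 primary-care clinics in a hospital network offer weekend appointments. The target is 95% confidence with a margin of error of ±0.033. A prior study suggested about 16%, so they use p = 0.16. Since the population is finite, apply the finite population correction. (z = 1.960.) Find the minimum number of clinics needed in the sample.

Unadjusted: n₀ = 1.960² × 0.16 × 0.84 / 0.033² ≈ 474.11, so n₀ = 475.
Finite population correction with N = 761: n = n₀ / (1 + (n₀−1)/N) = 475 / (1 + 474/761) = 475 / 1.6229 ≈ 292.69.
Rounding up, n = 293.

293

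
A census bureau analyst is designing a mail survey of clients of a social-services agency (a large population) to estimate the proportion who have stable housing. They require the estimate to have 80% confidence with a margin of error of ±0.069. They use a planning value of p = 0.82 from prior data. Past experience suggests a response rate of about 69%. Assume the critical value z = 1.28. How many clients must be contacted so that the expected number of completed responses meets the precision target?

Completed interviews needed: n₀ = 1.28² × 0.1476 / 0.069² ≈ 50.79 → 51.
At a 69% response rate, contacts needed = 51 / 0.69 ≈ 73.91 → 74.

74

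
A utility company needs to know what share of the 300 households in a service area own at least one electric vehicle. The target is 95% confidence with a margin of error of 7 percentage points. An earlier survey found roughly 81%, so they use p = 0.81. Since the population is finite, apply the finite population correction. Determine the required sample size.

For 95% confidence, z = 1.960.
Unadjusted: n₀ = 1.960² × 0.81 × 0.19 / 0.070² ≈ 120.66, so n₀ = 121.
Finite population correction with N = 300: n = n₀ / (1 + (n₀−1)/N) = 121 / (1 + 120/300) = 121 / 1.4000 ≈ 86.43.
Rounding up, n = 87.

87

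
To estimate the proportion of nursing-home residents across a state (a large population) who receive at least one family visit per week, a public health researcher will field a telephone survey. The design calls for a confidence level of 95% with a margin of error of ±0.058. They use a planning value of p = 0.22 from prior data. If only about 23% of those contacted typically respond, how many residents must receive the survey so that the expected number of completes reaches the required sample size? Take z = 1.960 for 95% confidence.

Completed interviews needed: n₀ = 1.960² × 0.1716 / 0.058² ≈ 195.96 → 196.
At a 23% response rate, contacts needed = 196 / 0.23 ≈ 852.17 → 853.

853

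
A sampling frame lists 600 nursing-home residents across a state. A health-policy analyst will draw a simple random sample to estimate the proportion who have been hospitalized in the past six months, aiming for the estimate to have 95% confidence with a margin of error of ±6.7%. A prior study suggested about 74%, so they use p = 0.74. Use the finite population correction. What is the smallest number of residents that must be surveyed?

For 95% confidence, z = 1.960.
Unadjusted: n₀ = 1.960² × 0.74 × 0.26 / 0.067² ≈ 164.65, so n₀ = 165.
Finite population correction with N = 600: n = n₀ / (1 + (n₀−1)/N) = 165 / (1 + 164/600) = 165 / 1.2733 ≈ 129.58.
Rounding up, n = 130.

130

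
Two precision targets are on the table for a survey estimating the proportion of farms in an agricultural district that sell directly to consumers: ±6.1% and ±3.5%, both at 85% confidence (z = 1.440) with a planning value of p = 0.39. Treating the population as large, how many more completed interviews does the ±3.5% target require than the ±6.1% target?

At ±6.1%: n = 1.440² × 0.2379 / 0.061² ≈ 132.57 → 133.
At ±3.5%: n = 1.440² × 0.2379 / 0.035² ≈ 402.70 → 403.
Additional respondents: 403 − 133 = 270.

270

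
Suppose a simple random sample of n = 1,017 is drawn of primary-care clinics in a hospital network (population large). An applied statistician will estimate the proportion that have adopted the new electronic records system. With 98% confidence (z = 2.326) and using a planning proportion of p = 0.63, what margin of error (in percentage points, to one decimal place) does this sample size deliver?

3.5

SE(p̂) = √[p(1−p)/n] = √[0.2331/1017] = 0.01514.
E = z × SE = 2.326 × 0.01514 = 0.03521, or 3.5 percentage points.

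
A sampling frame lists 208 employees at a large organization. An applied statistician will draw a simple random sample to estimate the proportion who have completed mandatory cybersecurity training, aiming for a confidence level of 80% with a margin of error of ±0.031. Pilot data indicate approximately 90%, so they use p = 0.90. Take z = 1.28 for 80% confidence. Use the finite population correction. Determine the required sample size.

Unadjusted: n₀ = 1.28² × 0.90 × 0.10 / 0.031² ≈ 153.44, so n₀ = 154.
Finite population correction with N = 208: n = n₀ / (1 + (n₀−1)/N) = 154 / (1 + 153/208) = 154 / 1.7356 ≈ 88.73.
Rounding up, n = 89.

89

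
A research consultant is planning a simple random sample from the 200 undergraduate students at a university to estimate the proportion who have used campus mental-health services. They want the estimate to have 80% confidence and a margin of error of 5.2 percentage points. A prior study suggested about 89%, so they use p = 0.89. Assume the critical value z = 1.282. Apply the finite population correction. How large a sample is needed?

Unadjusted: n₀ = 1.282² × 0.89 × 0.11 / 0.052² ≈ 59.50, so n₀ = 60.
Finite population correction with N = 200: n = n₀ / (1 + (n₀−1)/N) = 60 / (1 + 59/200) = 60 / 1.2950 ≈ 46.33.
Rounding up, n = 47.

47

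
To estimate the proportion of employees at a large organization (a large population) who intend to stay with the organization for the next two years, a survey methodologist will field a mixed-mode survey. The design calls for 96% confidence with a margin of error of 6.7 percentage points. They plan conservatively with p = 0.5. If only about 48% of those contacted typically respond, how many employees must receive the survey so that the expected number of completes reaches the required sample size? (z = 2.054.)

490

Completed interviews needed: n₀ = 2.054² × 0.2500 / 0.067² ≈ 234.96 → 235.
At a 48% response rate, contacts needed = 235 / 0.48 ≈ 489.58 → 490.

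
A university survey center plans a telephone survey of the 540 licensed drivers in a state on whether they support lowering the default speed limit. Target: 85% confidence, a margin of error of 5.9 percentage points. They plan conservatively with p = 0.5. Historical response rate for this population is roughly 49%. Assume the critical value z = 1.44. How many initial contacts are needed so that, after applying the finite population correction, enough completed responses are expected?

239

Completed interviews needed (unadjusted): n₀ = 1.44² × 0.2500 / 0.059² ≈ 148.92 → 149.
FPC for N = 540: n = 149 / (1 + 148/540) = 149 / 1.2741 ≈ 116.95 → 117.
At a 49% response rate, contacts needed = 117 / 0.49 ≈ 238.78 → 239.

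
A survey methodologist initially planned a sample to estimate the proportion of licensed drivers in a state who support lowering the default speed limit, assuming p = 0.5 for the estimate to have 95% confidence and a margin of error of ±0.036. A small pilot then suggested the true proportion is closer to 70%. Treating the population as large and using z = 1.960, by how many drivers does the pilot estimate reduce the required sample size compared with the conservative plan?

Conservative (p = 0.5): n = 1.960² × 0.25 / 0.036² ≈ 741.05 → 742.
Using p = 0.70: p(1−p) = 0.2100, so n = 1.960² × 0.2100 / 0.036² ≈ 622.48 → 623.
Reduction: 742 − 623 = 119.

119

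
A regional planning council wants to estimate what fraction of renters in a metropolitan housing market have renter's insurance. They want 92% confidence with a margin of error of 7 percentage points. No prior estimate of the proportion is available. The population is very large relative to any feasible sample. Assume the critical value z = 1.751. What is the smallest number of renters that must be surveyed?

With no prior estimate, use p = 0.5, giving p(1−p) = 0.25.
n = z²·p(1−p)/E² = 1.751² × 0.2500 / 0.070² = 3.0660 × 0.2500 / 0.004900 ≈ 156.43.
Rounding up gives n = 157.

157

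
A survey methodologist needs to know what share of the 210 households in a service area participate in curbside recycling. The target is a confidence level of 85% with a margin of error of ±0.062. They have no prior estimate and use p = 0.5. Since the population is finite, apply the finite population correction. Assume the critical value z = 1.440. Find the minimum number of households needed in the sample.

83

Unadjusted: n₀ = 1.440² × 0.50 × 0.50 / 0.062² ≈ 134.86, so n₀ = 135.
Finite population correction with N = 210: n = n₀ / (1 + (n₀−1)/N) = 135 / (1 + 134/210) = 135 / 1.6381 ≈ 82.41.
Rounding up, n = 83.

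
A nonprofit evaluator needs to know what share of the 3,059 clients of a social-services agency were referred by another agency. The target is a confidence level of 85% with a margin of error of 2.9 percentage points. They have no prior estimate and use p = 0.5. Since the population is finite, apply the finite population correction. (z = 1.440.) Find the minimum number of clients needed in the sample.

514

Unadjusted: n₀ = 1.440² × 0.50 × 0.50 / 0.029² ≈ 616.41, so n₀ = 617.
Finite population correction with N = 3,059: n = n₀ / (1 + (n₀−1)/N) = 617 / (1 + 616/3059) = 617 / 1.2014 ≈ 513.58.
Rounding up, n = 514.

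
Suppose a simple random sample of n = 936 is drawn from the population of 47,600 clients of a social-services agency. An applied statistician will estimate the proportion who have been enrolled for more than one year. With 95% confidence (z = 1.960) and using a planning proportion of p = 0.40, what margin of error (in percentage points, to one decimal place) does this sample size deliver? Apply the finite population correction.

3.1

Finite-population factor: (N−n)/(N−1) = (47600−936)/(47600−1) = 0.9804.
SE(p̂) = √[p(1−p)/n · (N−n)/(N−1)] = √[0.2400/936 × 0.9804] = 0.01585.
E = z × SE = 1.960 × 0.01585 = 0.03108 ≈ 3.1 percentage points.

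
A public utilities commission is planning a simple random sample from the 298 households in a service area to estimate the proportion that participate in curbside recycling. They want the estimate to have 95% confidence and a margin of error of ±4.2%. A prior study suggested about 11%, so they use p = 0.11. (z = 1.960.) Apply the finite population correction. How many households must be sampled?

125

Unadjusted: n₀ = 1.960² × 0.11 × 0.89 / 0.042² ≈ 213.20, so n₀ = 214.
Finite population correction with N = 298: n = n₀ / (1 + (n₀−1)/N) = 214 / (1 + 213/298) = 214 / 1.7148 ≈ 124.80.
Rounding up, n = 125.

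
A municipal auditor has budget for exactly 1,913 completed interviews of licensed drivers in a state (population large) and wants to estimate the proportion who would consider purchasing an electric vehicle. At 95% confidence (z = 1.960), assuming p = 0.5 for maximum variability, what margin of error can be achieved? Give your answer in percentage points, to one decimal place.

SE(p̂) = √[p(1−p)/n] = √[0.2500/1913] = 0.01143.
E = z × SE = 1.960 × 0.01143 = 0.02241, or 2.2 percentage points.

2.2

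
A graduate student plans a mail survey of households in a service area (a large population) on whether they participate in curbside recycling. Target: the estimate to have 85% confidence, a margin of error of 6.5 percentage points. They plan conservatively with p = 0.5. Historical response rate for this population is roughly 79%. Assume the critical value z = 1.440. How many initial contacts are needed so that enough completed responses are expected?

156

Completed interviews needed: n₀ = 1.440² × 0.2500 / 0.065² ≈ 122.70 → 123.
At a 79% response rate, contacts needed = 123 / 0.79 ≈ 155.70 → 156.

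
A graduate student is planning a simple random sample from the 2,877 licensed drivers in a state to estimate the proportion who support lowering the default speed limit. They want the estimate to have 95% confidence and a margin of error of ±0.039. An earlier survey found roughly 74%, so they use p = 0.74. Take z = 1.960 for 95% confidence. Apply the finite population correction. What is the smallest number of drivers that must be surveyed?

416

Unadjusted: n₀ = 1.960² × 0.74 × 0.26 / 0.039² ≈ 485.95, so n₀ = 486.
Finite population correction with N = 2,877: n = n₀ / (1 + (n₀−1)/N) = 486 / (1 + 485/2877) = 486 / 1.1686 ≈ 415.89.
Rounding up, n = 416.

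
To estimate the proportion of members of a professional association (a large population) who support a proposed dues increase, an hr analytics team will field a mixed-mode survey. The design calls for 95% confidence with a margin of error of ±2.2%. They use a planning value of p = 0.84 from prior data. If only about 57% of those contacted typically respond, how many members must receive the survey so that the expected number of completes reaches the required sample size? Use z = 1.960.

1872

Completed interviews needed: n₀ = 1.960² × 0.1344 / 0.022² ≈ 1066.76 → 1067.
At a 57% response rate, contacts needed = 1067 / 0.57 ≈ 1871.93 → 1872.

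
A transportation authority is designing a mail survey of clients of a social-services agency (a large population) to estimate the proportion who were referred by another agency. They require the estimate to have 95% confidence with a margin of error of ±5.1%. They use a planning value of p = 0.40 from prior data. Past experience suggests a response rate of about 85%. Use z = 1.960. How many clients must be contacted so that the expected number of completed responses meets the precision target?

418

Completed interviews needed: n₀ = 1.960² × 0.2400 / 0.051² ≈ 354.47 → 355.
At an 85% response rate, contacts needed = 355 / 0.85 ≈ 417.65 → 418.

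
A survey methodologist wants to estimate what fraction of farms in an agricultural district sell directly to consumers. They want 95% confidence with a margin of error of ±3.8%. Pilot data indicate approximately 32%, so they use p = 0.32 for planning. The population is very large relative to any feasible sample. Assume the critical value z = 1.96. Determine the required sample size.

With p = 0.32, p(1−p) = 0.2176.
n = z²·p(1−p)/E² = 1.96² × 0.2176 / 0.038² = 3.8416 × 0.2176 / 0.001444 ≈ 578.90.
Rounding up gives n = 579.

579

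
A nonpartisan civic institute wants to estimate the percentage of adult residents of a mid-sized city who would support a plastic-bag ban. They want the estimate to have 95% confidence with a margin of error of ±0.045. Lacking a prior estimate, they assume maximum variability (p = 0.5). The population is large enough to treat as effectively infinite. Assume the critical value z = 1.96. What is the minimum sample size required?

With p = 0.5, p(1−p) = 0.25.
n = z²·p(1−p)/E² = 1.96² × 0.2500 / 0.045² = 3.8416 × 0.2500 / 0.002025 ≈ 474.27.
Rounding up gives n = 475.

475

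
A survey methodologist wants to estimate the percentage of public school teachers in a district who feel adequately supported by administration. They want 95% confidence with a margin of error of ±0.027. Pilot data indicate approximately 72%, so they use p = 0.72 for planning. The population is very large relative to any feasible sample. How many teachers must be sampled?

1063

For 95% confidence, z = 1.96.
With p = 0.72, p(1−p) = 0.2016.
n = z²·p(1−p)/E² = 1.96² × 0.2016 / 0.027² = 3.8416 × 0.2016 / 0.000729 ≈ 1062.37.
Rounding up gives n = 1063.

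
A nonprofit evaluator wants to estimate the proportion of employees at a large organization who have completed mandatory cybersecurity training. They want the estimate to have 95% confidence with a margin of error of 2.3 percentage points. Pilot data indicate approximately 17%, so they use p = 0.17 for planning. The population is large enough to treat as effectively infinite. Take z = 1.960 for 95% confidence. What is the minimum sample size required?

With p = 0.17, p(1−p) = 0.1411.
n = z²·p(1−p)/E² = 1.960² × 0.1411 / 0.023² = 3.8416 × 0.1411 / 0.000529 ≈ 1024.67.
Rounding up gives n = 1025.

1025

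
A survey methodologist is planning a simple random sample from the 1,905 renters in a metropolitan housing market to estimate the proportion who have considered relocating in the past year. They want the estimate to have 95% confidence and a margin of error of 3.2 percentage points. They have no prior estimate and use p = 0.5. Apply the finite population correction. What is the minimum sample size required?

For 95% confidence, z = 1.96.
Unadjusted: n₀ = 1.96² × 0.50 × 0.50 / 0.032² ≈ 937.89, so n₀ = 938.
Finite population correction with N = 1,905: n = n₀ / (1 + (n₀−1)/N) = 938 / (1 + 937/1905) = 938 / 1.4919 ≈ 628.74.
Rounding up, n = 629.

629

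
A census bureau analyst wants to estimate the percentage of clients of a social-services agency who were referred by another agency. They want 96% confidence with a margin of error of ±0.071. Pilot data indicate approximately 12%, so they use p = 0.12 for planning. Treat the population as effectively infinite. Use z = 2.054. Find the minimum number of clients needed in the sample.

89

With p = 0.12, p(1−p) = 0.1056.
n = z²·p(1−p)/E² = 2.054² × 0.1056 / 0.071² = 4.2189 × 0.1056 / 0.005041 ≈ 88.38.
Rounding up gives n = 89.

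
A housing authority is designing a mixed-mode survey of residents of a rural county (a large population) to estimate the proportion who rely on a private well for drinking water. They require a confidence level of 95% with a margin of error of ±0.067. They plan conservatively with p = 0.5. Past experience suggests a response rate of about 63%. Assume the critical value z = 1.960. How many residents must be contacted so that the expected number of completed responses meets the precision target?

340

Completed interviews needed: n₀ = 1.960² × 0.2500 / 0.067² ≈ 213.95 → 214.
At a 63% response rate, contacts needed = 214 / 0.63 ≈ 339.68 → 340.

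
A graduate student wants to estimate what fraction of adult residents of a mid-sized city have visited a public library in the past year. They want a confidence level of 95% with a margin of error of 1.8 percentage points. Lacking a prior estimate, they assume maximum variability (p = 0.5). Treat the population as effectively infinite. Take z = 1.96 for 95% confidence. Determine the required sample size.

2965

With p = 0.5, p(1−p) = 0.25.
n = z²·p(1−p)/E² = 1.96² × 0.2500 / 0.018² = 3.8416 × 0.2500 / 0.000324 ≈ 2964.20.
Rounding up gives n = 2965.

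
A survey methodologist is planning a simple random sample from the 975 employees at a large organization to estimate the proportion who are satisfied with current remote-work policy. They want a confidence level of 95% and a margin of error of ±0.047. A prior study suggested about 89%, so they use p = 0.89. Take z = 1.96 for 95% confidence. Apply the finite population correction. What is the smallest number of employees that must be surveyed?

146

Unadjusted: n₀ = 1.96² × 0.89 × 0.11 / 0.047² ≈ 170.25, so n₀ = 171.
Finite population correction with N = 975: n = n₀ / (1 + (n₀−1)/N) = 171 / (1 + 170/975) = 171 / 1.1744 ≈ 145.61.
Rounding up, n = 146.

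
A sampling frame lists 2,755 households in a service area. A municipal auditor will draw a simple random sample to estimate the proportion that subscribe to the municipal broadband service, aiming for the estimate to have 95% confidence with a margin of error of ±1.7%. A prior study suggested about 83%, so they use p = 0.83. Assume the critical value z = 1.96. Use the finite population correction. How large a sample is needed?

Unadjusted: n₀ = 1.96² × 0.83 × 0.17 / 0.017² ≈ 1875.60, so n₀ = 1876.
Finite population correction with N = 2,755: n = n₀ / (1 + (n₀−1)/N) = 1876 / (1 + 1875/2755) = 1876 / 1.6806 ≈ 1116.28.
Rounding up, n = 1117.

1117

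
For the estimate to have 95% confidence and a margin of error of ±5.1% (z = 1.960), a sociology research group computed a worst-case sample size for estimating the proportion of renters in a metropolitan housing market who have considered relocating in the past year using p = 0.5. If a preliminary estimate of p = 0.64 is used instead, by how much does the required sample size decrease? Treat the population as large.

29

Conservative (p = 0.5): n = 1.960² × 0.25 / 0.051² ≈ 369.24 → 370.
Using p = 0.64: p(1−p) = 0.2304, so n = 1.960² × 0.2304 / 0.051² ≈ 340.29 → 341.
Reduction: 370 − 341 = 29.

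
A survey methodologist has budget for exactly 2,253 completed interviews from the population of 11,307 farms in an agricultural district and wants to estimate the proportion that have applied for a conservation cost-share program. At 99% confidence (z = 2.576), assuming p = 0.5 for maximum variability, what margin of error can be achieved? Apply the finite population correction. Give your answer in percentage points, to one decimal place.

Finite-population factor: (N−n)/(N−1) = (11307−2253)/(11307−1) = 0.8008.
SE(p̂) = √[p(1−p)/n · (N−n)/(N−1)] = √[0.2500/2253 × 0.8008] = 0.00943.
E = z × SE = 2.576 × 0.00943 = 0.02428 ≈ 2.4 percentage points.

2.4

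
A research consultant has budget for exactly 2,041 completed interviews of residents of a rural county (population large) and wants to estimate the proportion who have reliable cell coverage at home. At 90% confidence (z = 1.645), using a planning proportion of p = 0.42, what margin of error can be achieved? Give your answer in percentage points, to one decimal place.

SE(p̂) = √[p(1−p)/n] = √[0.2436/2041] = 0.01092.
E = z × SE = 1.645 × 0.01092 = 0.01797, or 1.8 percentage points.

1.8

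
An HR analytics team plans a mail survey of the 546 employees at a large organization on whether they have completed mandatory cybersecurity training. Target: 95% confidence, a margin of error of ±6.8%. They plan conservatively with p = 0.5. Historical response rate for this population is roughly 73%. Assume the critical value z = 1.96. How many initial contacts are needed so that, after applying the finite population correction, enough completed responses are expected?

207

Completed interviews needed (unadjusted): n₀ = 1.96² × 0.2500 / 0.068² ≈ 207.70 → 208.
FPC for N = 546: n = 208 / (1 + 207/546) = 208 / 1.3791 ≈ 150.82 → 151.
At a 73% response rate, contacts needed = 151 / 0.73 ≈ 206.85 → 207.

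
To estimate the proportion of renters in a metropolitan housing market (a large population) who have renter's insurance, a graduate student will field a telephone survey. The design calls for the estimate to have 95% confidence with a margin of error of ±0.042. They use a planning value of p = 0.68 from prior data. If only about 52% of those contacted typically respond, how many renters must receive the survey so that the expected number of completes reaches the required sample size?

912

For 95% confidence, z = 1.960.
Completed interviews needed: n₀ = 1.960² × 0.2176 / 0.042² ≈ 473.88 → 474.
At a 52% response rate, contacts needed = 474 / 0.52 ≈ 911.54 → 912.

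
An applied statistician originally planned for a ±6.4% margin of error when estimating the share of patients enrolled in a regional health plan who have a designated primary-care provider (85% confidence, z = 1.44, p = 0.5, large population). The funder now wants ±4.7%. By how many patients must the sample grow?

At ±6.4%: n = 1.44² × 0.2500 / 0.064² ≈ 126.56 → 127.
At ±4.7%: n = 1.44² × 0.2500 / 0.047² ≈ 234.68 → 235.
Additional respondents: 235 − 127 = 108.

108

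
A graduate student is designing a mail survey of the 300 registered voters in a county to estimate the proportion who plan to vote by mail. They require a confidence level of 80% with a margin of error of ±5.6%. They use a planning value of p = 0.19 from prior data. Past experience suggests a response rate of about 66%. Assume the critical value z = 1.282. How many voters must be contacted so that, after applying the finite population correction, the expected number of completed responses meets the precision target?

Completed interviews needed (unadjusted): n₀ = 1.282² × 0.1539 / 0.056² ≈ 80.66 → 81.
FPC for N = 300: n = 81 / (1 + 80/300) = 81 / 1.2667 ≈ 63.95 → 64.
At a 66% response rate, contacts needed = 64 / 0.66 ≈ 96.97 → 97.

97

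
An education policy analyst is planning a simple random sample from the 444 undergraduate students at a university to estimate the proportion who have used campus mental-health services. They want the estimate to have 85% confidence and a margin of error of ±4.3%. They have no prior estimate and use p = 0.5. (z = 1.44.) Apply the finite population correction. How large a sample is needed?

173

Unadjusted: n₀ = 1.44² × 0.50 × 0.50 / 0.043² ≈ 280.37, so n₀ = 281.
Finite population correction with N = 444: n = n₀ / (1 + (n₀−1)/N) = 281 / (1 + 280/444) = 281 / 1.6306 ≈ 172.33.
Rounding up, n = 173.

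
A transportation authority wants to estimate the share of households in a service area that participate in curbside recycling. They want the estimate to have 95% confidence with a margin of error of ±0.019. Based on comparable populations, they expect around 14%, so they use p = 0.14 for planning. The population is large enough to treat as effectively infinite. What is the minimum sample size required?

For 95% confidence, z = 1.96.
With p = 0.14, p(1−p) = 0.1204.
n = z²·p(1−p)/E² = 1.96² × 0.1204 / 0.019² = 3.8416 × 0.1204 / 0.000361 ≈ 1281.24.
Rounding up gives n = 1282.

1282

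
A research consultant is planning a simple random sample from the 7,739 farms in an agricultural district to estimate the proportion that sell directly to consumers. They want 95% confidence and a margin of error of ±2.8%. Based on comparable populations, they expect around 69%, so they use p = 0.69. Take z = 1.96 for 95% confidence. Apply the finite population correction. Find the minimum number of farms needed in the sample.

Unadjusted: n₀ = 1.96² × 0.69 × 0.31 / 0.028² ≈ 1048.11, so n₀ = 1049.
Finite population correction with N = 7,739: n = n₀ / (1 + (n₀−1)/N) = 1049 / (1 + 1048/7739) = 1049 / 1.1354 ≈ 923.89.
Rounding up, n = 924.

924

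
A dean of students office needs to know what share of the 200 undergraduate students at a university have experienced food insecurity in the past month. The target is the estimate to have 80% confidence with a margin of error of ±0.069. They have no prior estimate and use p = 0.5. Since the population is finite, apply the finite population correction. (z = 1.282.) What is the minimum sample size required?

Unadjusted: n₀ = 1.282² × 0.50 × 0.50 / 0.069² ≈ 86.30, so n₀ = 87.
Finite population correction with N = 200: n = n₀ / (1 + (n₀−1)/N) = 87 / (1 + 86/200) = 87 / 1.4300 ≈ 60.84.
Rounding up, n = 61.

61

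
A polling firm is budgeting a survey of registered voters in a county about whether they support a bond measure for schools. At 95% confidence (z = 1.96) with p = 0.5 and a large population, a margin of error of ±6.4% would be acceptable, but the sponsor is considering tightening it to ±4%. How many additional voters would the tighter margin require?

366

At ±6.4%: n = 1.96² × 0.2500 / 0.064² ≈ 234.47 → 235.
At ±4%: n = 1.96² × 0.2500 / 0.040² ≈ 600.25 → 601.
Additional respondents: 601 − 235 = 366.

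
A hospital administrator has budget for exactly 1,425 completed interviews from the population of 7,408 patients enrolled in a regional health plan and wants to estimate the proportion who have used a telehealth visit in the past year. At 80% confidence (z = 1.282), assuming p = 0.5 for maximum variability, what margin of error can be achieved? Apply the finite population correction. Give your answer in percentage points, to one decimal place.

Finite-population factor: (N−n)/(N−1) = (7408−1425)/(7408−1) = 0.8077.
SE(p̂) = √[p(1−p)/n · (N−n)/(N−1)] = √[0.2500/1425 × 0.8077] = 0.01190.
E = z × SE = 1.282 × 0.01190 = 0.01526 ≈ 1.5 percentage points.

1.5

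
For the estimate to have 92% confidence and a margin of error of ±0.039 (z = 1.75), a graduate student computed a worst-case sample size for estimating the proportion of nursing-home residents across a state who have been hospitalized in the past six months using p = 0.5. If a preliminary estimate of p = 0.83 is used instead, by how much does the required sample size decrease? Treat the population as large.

Conservative (p = 0.5): n = 1.75² × 0.25 / 0.039² ≈ 503.37 → 504.
Using p = 0.83: p(1−p) = 0.1411, so n = 1.75² × 0.1411 / 0.039² ≈ 284.10 → 285.
Reduction: 504 − 285 = 219.

219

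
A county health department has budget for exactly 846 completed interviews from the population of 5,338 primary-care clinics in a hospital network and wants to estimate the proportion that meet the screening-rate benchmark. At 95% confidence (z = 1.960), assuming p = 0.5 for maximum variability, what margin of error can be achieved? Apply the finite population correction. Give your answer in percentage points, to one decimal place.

3.1

Finite-population factor: (N−n)/(N−1) = (5338−846)/(5338−1) = 0.8417.
SE(p̂) = √[p(1−p)/n · (N−n)/(N−1)] = √[0.2500/846 × 0.8417] = 0.01577.
E = z × SE = 1.960 × 0.01577 = 0.03091 ≈ 3.1 percentage points.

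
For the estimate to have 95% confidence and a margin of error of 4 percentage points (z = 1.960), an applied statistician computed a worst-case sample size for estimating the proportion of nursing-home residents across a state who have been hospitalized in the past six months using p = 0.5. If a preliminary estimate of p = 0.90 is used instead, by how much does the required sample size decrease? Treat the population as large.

Conservative (p = 0.5): n = 1.960² × 0.25 / 0.040² ≈ 600.25 → 601.
Using p = 0.90: p(1−p) = 0.0900, so n = 1.960² × 0.0900 / 0.040² ≈ 216.09 → 217.
Reduction: 601 − 217 = 384.

384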